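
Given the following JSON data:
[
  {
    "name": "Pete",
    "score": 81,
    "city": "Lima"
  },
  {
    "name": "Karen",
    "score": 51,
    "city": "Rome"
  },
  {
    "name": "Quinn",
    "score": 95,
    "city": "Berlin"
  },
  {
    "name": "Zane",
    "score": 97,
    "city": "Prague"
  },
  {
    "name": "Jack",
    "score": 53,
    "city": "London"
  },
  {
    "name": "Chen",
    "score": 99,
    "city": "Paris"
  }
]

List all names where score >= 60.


Filtering records where score >= 60:
  Pete (score=81) -> YES
  Karen (score=51) -> no
  Quinn (score=95) -> YES
  Zane (score=97) -> YES
  Jack (score=53) -> no
  Chen (score=99) -> YES


ANSWER: Pete, Quinn, Zane, Chen


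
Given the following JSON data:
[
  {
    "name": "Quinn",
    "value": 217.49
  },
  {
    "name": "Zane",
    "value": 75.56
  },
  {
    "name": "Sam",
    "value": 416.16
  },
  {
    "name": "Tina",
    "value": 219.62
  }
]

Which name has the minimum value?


Comparing values:
  Quinn: 217.49
  Zane: 75.56
  Sam: 416.16
  Tina: 219.62
Minimum: Zane (75.56)

ANSWER: Zane


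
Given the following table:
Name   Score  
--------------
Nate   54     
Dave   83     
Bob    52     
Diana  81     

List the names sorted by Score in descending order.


Sorting by Score (descending):
  Dave: 83
  Diana: 81
  Nate: 54
  Bob: 52


ANSWER: Dave, Diana, Nate, Bob


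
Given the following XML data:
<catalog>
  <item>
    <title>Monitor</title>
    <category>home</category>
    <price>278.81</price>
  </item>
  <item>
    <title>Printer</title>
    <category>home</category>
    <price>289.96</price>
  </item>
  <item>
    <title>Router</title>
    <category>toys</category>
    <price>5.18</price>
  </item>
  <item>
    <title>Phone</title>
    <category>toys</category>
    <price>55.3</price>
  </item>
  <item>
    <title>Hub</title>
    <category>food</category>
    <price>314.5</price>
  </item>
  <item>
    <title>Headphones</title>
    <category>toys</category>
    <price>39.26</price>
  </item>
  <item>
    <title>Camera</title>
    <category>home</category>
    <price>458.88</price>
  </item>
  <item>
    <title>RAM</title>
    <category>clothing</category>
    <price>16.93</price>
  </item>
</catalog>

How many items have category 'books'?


Scanning <item> elements for <category>books</category>:
Count: 0

ANSWER: 0


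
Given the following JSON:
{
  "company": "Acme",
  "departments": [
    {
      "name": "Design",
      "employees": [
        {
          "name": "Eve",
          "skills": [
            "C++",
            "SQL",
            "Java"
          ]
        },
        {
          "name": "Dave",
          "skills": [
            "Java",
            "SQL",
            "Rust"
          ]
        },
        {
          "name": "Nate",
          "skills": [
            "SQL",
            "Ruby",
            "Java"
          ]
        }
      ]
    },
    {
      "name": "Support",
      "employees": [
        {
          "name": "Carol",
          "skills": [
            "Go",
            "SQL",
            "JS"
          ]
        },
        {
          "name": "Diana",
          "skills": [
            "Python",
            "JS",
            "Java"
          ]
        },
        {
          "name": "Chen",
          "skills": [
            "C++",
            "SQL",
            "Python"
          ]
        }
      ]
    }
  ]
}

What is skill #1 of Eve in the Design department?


Path: departments[0].employees[0].skills[0]
Value: C++

ANSWER: C++


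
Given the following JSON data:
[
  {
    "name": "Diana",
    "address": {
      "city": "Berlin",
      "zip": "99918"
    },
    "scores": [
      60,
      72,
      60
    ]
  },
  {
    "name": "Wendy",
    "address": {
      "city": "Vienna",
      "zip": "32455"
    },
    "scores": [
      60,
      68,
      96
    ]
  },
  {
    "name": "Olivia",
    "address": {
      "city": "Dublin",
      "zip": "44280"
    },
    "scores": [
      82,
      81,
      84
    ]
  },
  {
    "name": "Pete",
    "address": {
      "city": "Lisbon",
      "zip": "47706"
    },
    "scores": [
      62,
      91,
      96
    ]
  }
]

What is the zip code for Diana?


Path: records[0].address.zip
Value: 99918

ANSWER: 99918


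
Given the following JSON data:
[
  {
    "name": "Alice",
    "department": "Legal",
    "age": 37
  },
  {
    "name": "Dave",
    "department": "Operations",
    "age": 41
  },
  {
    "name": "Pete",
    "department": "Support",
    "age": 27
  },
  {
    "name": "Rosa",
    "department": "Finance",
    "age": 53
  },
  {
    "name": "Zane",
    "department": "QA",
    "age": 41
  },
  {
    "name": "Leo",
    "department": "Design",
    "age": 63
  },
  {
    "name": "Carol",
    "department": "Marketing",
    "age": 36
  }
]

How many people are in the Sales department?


Scanning records for department = Sales
  No matches found
Count: 0

ANSWER: 0


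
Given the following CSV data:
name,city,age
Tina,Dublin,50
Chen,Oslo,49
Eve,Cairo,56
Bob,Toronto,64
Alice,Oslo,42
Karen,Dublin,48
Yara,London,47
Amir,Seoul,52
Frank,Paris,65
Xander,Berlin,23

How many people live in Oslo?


Scanning city column for 'Oslo':
  Row 2: Chen -> MATCH
  Row 5: Alice -> MATCH
Total matches: 2

ANSWER: 2


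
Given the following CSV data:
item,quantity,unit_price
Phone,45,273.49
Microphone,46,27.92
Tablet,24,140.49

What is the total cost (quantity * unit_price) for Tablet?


Row: Tablet
quantity = 24
unit_price = 140.49
total = 24 * 140.49 = 3371.76

ANSWER: 3371.76


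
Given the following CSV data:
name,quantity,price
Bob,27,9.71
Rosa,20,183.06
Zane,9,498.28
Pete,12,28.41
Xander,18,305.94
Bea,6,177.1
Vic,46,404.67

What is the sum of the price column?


Values in 'price' column:
  Row 1: 9.71
  Row 2: 183.06
  Row 3: 498.28
  Row 4: 28.41
  Row 5: 305.94
  Row 6: 177.1
  Row 7: 404.67
Sum = 9.71 + 183.06 + 498.28 + 28.41 + 305.94 + 177.1 + 404.67 = 1607.17

ANSWER: 1607.17


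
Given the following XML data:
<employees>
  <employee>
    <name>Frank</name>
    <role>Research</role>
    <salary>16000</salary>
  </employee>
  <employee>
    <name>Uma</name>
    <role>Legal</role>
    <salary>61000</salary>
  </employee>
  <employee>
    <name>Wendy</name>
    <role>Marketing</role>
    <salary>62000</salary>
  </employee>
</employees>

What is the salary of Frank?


Searching for <employee> with <name>Frank</name>
Found at position 1
<salary>16000</salary>

ANSWER: 16000


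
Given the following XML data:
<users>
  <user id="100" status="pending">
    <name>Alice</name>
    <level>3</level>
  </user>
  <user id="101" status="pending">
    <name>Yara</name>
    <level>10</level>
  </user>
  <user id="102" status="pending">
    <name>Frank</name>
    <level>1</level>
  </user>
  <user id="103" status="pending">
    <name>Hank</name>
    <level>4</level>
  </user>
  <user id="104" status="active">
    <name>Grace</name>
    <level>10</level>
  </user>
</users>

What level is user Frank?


Finding user: Frank
<level>1</level>

ANSWER: 1


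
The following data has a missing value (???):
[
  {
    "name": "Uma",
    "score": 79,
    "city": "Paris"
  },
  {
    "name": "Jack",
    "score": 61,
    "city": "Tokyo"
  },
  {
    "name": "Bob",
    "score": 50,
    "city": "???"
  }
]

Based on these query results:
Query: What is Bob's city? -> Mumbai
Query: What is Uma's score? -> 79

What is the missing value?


The missing value is Bob's city
From query: Bob's city = Mumbai

ANSWER: Mumbai


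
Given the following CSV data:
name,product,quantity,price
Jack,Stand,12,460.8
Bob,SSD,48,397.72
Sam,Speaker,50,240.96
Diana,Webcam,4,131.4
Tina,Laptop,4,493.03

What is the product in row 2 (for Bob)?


Row 2: Bob
Column 'product' = SSD

ANSWER: SSD


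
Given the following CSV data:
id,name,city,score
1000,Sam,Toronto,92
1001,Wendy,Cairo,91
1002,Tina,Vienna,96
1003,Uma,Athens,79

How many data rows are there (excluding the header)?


Counting rows (excluding header):
Header: id,name,city,score
Data rows: 4

ANSWER: 4


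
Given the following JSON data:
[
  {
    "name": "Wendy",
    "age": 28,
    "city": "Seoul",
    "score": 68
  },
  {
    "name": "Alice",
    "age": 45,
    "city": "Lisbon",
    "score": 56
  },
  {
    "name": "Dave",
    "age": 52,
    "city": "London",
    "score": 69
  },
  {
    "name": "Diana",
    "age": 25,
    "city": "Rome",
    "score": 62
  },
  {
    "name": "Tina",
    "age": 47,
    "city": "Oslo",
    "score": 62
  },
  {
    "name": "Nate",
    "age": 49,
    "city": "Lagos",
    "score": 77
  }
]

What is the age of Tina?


Looking up record where name = Tina
Record index: 4
Field 'age' = 47

ANSWER: 47


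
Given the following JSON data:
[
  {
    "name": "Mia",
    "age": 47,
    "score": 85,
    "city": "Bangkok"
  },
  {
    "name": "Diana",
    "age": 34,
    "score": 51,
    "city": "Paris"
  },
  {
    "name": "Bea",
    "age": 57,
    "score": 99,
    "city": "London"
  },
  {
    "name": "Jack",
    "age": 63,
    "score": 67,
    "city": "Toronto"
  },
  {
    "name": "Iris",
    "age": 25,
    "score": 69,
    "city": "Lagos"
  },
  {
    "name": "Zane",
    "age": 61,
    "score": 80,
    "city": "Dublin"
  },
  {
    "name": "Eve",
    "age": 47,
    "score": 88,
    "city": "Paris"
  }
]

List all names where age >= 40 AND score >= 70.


Checking both conditions:
  Mia (age=47, score=85) -> YES
  Diana (age=34, score=51) -> no
  Bea (age=57, score=99) -> YES
  Jack (age=63, score=67) -> no
  Iris (age=25, score=69) -> no
  Zane (age=61, score=80) -> YES
  Eve (age=47, score=88) -> YES


ANSWER: Mia, Bea, Zane, Eve


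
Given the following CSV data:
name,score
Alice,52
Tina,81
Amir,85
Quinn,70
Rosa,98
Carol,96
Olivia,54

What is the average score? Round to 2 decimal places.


Scores: 52, 81, 85, 70, 98, 96, 54
Sum = 536
Count = 7
Average = 536 / 7 = 76.57

ANSWER: 76.57


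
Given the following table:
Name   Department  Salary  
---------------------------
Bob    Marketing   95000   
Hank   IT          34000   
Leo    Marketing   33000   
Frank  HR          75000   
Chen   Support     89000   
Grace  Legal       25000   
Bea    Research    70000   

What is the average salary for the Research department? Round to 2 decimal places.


Research department members:
  Bea: 70000
Sum = 70000
Count = 1
Average = 70000 / 1 = 70000.00

ANSWER: 70000.00


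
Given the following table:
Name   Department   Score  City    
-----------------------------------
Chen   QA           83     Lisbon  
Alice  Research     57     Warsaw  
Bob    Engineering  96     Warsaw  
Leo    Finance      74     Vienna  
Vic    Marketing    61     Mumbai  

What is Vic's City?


Row 5: Vic
City = Mumbai

ANSWER: Mumbai


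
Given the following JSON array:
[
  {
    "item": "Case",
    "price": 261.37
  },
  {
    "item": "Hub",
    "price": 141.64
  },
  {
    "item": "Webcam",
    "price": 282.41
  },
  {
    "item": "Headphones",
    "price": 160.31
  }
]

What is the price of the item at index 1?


Array index 1 -> Hub
price = 141.64

ANSWER: 141.64


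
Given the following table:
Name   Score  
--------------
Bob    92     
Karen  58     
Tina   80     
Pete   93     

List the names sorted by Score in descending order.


Sorting by Score (descending):
  Pete: 93
  Bob: 92
  Tina: 80
  Karen: 58


ANSWER: Pete, Bob, Tina, Karen


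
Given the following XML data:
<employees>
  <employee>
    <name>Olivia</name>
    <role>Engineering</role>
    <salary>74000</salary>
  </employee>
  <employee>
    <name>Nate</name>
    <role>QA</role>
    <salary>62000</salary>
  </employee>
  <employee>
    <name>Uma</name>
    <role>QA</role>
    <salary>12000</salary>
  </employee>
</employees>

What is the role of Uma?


Searching for <employee> with <name>Uma</name>
Found at position 3
<role>QA</role>

ANSWER: QA


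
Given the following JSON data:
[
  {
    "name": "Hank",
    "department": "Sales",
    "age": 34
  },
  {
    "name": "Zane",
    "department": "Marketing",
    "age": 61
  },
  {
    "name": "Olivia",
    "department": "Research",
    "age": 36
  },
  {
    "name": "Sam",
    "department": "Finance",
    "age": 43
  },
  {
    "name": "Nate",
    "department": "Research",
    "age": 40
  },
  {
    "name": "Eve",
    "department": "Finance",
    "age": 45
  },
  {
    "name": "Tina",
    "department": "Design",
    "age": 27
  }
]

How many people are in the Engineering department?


Scanning records for department = Engineering
  No matches found
Count: 0

ANSWER: 0


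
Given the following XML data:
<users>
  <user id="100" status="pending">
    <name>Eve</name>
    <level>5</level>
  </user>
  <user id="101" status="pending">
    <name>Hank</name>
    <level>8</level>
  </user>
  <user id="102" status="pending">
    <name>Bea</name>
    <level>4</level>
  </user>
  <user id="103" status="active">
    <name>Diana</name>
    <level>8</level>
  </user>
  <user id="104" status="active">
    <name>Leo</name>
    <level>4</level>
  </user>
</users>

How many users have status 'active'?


Counting users with status='active':
  Diana (id=103) -> MATCH
  Leo (id=104) -> MATCH
Count: 2

ANSWER: 2


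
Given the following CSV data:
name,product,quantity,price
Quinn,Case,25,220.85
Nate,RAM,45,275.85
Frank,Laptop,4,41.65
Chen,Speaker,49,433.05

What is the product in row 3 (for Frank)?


Row 3: Frank
Column 'product' = Laptop

ANSWER: Laptop


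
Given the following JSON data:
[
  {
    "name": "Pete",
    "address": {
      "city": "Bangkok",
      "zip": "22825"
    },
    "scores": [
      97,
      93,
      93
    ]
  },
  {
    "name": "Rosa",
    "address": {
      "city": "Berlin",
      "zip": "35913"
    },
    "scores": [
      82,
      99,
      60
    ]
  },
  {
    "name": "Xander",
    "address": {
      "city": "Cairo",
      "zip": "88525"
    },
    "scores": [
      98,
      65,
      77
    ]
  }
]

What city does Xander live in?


Path: records[2].address.city
Value: Cairo

ANSWER: Cairo


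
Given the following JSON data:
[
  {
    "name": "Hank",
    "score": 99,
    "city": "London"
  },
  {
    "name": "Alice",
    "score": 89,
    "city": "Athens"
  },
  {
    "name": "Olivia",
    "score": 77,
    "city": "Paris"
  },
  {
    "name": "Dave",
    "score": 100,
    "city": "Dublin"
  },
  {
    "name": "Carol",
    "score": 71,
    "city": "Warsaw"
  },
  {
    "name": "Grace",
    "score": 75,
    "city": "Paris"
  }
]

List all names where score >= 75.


Filtering records where score >= 75:
  Hank (score=99) -> YES
  Alice (score=89) -> YES
  Olivia (score=77) -> YES
  Dave (score=100) -> YES
  Carol (score=71) -> no
  Grace (score=75) -> YES


ANSWER: Hank, Alice, Olivia, Dave, Grace


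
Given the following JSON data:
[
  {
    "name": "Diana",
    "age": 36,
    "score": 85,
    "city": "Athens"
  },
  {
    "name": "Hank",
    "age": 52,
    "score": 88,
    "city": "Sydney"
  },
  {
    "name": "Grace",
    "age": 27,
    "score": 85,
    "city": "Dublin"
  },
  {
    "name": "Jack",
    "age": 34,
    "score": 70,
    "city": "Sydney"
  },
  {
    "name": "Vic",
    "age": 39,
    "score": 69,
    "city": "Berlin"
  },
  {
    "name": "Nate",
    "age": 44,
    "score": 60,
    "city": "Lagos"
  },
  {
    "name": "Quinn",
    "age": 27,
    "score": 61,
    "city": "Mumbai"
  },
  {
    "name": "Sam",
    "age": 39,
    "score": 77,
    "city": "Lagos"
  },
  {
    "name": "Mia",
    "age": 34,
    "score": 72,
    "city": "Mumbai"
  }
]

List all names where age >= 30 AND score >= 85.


Checking both conditions:
  Diana (age=36, score=85) -> YES
  Hank (age=52, score=88) -> YES
  Grace (age=27, score=85) -> no
  Jack (age=34, score=70) -> no
  Vic (age=39, score=69) -> no
  Nate (age=44, score=60) -> no
  Quinn (age=27, score=61) -> no
  Sam (age=39, score=77) -> no
  Mia (age=34, score=72) -> no


ANSWER: Diana, Hank


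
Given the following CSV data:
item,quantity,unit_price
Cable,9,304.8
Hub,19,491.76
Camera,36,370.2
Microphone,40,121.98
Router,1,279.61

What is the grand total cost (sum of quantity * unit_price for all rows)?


Computing row totals:
  Cable: 9 * 304.8 = 2743.2
  Hub: 19 * 491.76 = 9343.44
  Camera: 36 * 370.2 = 13327.2
  Microphone: 40 * 121.98 = 4879.2
  Router: 1 * 279.61 = 279.61
Grand total = 2743.2 + 9343.44 + 13327.2 + 4879.2 + 279.61 = 30572.65

ANSWER: 30572.65


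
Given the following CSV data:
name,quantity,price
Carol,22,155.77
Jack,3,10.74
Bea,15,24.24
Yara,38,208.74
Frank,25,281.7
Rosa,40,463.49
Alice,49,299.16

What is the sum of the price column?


Values in 'price' column:
  Row 1: 155.77
  Row 2: 10.74
  Row 3: 24.24
  Row 4: 208.74
  Row 5: 281.7
  Row 6: 463.49
  Row 7: 299.16
Sum = 155.77 + 10.74 + 24.24 + 208.74 + 281.7 + 463.49 + 299.16 = 1443.84

ANSWER: 1443.84


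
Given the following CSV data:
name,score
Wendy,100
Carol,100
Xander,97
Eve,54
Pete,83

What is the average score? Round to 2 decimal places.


Scores: 100, 100, 97, 54, 83
Sum = 434
Count = 5
Average = 434 / 5 = 86.80

ANSWER: 86.80


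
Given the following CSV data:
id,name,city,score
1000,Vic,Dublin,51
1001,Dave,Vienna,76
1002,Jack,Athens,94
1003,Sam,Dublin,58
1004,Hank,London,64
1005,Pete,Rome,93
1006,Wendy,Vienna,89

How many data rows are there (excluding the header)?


Counting rows (excluding header):
Header: id,name,city,score
Data rows: 7

ANSWER: 7


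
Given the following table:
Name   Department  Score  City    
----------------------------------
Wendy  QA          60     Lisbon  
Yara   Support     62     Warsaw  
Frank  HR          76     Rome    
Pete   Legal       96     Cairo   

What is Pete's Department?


Row 4: Pete
Department = Legal

ANSWER: Legal


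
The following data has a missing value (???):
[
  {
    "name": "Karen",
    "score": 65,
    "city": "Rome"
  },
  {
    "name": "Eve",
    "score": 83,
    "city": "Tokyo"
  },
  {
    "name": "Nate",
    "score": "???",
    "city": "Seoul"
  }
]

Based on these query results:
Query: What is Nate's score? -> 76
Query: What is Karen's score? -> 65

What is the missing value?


The missing value is Nate's score
From query: Nate's score = 76

ANSWER: 76


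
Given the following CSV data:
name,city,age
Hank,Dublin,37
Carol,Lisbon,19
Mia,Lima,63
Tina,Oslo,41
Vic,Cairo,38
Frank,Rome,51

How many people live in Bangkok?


Scanning city column for 'Bangkok':
Total matches: 0

ANSWER: 0


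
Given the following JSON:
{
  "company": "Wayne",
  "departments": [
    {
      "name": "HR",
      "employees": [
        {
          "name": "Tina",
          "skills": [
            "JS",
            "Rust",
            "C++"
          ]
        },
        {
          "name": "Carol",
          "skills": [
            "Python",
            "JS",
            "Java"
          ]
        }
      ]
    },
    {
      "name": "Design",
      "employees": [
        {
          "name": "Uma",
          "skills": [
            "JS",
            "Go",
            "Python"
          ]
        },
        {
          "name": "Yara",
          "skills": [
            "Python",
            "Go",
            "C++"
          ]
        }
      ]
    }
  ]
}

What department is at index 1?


Path: departments[1].name
Value: Design

ANSWER: Design


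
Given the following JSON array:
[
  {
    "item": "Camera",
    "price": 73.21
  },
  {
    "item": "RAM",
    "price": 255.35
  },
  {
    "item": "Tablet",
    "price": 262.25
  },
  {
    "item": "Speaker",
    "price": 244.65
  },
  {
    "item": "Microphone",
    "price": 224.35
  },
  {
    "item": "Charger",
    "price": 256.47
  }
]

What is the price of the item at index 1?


Array index 1 -> RAM
price = 255.35

ANSWER: 255.35


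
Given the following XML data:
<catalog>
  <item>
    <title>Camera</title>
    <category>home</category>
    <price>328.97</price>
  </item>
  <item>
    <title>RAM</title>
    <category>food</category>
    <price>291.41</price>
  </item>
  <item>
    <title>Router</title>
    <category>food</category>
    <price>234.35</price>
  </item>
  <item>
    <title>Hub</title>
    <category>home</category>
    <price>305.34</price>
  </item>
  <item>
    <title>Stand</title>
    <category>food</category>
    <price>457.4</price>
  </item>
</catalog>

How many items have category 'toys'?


Scanning <item> elements for <category>toys</category>:
Count: 0

ANSWER: 0


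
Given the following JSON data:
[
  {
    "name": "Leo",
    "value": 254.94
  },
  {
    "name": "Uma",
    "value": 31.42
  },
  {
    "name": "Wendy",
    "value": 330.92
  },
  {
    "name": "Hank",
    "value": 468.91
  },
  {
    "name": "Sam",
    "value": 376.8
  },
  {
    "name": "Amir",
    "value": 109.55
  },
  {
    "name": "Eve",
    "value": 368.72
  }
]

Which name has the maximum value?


Comparing values:
  Leo: 254.94
  Uma: 31.42
  Wendy: 330.92
  Hank: 468.91
  Sam: 376.8
  Amir: 109.55
  Eve: 368.72
Maximum: Hank (468.91)

ANSWER: Hank


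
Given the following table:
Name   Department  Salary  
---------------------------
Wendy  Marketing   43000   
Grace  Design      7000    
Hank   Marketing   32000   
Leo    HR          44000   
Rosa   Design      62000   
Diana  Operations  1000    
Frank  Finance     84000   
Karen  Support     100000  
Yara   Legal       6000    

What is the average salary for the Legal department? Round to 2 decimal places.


Legal department members:
  Yara: 6000
Sum = 6000
Count = 1
Average = 6000 / 1 = 6000.00

ANSWER: 6000.00


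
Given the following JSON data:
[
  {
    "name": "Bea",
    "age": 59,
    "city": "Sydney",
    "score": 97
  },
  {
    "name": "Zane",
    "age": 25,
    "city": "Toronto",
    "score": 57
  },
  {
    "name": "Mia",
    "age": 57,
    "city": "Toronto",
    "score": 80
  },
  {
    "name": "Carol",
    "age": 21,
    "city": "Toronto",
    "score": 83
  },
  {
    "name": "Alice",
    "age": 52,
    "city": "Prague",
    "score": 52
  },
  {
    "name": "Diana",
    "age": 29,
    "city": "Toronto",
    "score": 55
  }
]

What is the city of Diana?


Looking up record where name = Diana
Record index: 5
Field 'city' = Toronto

ANSWER: Toronto


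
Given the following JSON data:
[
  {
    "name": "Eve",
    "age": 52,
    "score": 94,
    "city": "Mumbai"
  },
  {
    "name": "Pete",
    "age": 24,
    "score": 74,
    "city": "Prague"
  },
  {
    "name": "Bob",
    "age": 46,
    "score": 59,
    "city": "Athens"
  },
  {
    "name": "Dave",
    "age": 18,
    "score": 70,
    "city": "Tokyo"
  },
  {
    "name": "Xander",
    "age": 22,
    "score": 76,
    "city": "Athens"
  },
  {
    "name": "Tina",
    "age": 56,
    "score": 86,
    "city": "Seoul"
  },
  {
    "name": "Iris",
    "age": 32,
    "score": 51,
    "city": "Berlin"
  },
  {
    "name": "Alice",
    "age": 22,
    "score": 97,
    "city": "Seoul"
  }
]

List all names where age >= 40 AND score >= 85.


Checking both conditions:
  Eve (age=52, score=94) -> YES
  Pete (age=24, score=74) -> no
  Bob (age=46, score=59) -> no
  Dave (age=18, score=70) -> no
  Xander (age=22, score=76) -> no
  Tina (age=56, score=86) -> YES
  Iris (age=32, score=51) -> no
  Alice (age=22, score=97) -> no


ANSWER: Eve, Tina


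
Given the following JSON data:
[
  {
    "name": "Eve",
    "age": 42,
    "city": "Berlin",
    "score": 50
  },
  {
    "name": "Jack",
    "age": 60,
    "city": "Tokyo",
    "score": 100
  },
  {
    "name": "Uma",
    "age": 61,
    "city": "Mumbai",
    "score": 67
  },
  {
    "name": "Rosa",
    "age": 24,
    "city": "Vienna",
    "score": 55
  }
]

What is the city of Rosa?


Looking up record where name = Rosa
Record index: 3
Field 'city' = Vienna

ANSWER: Vienna


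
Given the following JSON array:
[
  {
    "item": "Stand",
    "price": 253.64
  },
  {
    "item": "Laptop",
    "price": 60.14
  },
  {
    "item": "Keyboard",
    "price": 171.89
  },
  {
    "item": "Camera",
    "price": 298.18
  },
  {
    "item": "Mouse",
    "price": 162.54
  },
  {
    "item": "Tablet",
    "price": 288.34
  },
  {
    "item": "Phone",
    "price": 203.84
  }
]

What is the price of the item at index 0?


Array index 0 -> Stand
price = 253.64

ANSWER: 253.64


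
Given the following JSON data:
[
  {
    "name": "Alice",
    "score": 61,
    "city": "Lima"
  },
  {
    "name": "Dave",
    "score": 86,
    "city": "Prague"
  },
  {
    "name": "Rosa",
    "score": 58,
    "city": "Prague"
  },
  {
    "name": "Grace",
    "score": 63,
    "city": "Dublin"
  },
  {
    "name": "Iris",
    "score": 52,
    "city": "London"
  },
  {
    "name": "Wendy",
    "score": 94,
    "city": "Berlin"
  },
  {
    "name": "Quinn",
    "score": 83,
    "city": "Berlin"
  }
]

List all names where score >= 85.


Filtering records where score >= 85:
  Alice (score=61) -> no
  Dave (score=86) -> YES
  Rosa (score=58) -> no
  Grace (score=63) -> no
  Iris (score=52) -> no
  Wendy (score=94) -> YES
  Quinn (score=83) -> no


ANSWER: Dave, Wendy


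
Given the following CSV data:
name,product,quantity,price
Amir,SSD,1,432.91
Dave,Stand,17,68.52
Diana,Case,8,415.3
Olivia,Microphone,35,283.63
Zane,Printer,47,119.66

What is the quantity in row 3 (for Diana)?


Row 3: Diana
Column 'quantity' = 8

ANSWER: 8


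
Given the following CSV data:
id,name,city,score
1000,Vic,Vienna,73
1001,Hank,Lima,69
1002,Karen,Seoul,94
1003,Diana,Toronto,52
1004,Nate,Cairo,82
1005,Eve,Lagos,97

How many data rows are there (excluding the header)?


Counting rows (excluding header):
Header: id,name,city,score
Data rows: 6

ANSWER: 6


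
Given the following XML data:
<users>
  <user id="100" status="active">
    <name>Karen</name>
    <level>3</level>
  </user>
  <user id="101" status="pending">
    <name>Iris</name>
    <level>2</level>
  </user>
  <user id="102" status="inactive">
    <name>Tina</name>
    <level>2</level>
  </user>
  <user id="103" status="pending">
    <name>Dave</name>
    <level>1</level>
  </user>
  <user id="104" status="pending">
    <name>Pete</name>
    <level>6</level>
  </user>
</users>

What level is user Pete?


Finding user: Pete
<level>6</level>

ANSWER: 6


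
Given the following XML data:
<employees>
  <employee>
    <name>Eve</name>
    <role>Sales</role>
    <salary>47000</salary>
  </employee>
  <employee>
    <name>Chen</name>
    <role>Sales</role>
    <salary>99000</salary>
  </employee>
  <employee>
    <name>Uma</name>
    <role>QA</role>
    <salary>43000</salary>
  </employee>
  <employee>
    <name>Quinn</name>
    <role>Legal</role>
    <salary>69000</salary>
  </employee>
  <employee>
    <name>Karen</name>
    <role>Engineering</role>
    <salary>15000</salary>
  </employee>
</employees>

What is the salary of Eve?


Searching for <employee> with <name>Eve</name>
Found at position 1
<salary>47000</salary>

ANSWER: 47000


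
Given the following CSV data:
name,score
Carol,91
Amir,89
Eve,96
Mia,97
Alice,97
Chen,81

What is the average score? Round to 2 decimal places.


Scores: 91, 89, 96, 97, 97, 81
Sum = 551
Count = 6
Average = 551 / 6 = 91.83

ANSWER: 91.83


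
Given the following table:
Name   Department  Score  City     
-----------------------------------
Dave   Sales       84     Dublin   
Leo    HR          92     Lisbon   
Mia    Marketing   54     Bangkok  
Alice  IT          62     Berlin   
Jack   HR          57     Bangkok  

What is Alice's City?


Row 4: Alice
City = Berlin

ANSWER: Berlin


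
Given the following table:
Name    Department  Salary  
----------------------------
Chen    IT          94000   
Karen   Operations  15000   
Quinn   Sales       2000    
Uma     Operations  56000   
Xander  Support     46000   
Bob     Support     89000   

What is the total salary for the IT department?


IT department members:
  Chen: 94000
Total = 94000 = 94000

ANSWER: 94000


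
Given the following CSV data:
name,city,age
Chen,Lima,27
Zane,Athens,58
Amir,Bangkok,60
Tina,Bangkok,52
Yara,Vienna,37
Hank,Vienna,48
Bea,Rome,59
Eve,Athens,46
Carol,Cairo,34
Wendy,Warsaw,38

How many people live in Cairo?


Scanning city column for 'Cairo':
  Row 9: Carol -> MATCH
Total matches: 1

ANSWER: 1


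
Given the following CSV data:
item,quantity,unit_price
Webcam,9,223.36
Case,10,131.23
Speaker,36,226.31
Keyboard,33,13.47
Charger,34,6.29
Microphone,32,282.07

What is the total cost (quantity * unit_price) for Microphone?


Row: Microphone
quantity = 32
unit_price = 282.07
total = 32 * 282.07 = 9026.24

ANSWER: 9026.24


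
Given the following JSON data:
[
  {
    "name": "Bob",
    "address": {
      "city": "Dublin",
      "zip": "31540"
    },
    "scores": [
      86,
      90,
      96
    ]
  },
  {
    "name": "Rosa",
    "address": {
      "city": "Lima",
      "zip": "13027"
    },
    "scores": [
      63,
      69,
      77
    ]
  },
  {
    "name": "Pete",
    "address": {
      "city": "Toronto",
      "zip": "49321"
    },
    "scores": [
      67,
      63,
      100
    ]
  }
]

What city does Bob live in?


Path: records[0].address.city
Value: Dublin

ANSWER: Dublin


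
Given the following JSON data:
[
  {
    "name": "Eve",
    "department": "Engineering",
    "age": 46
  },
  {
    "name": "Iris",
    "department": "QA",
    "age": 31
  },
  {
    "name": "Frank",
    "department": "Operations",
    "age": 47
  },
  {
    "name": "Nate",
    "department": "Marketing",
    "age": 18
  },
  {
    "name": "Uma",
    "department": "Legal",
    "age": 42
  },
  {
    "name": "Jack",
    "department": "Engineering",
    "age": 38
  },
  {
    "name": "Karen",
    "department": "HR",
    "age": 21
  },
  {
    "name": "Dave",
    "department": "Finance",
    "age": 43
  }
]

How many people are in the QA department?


Scanning records for department = QA
  Record 1: Iris
Count: 1

ANSWER: 1


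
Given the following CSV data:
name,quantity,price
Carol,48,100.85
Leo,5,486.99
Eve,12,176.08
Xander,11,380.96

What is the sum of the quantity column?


Values in 'quantity' column:
  Row 1: 48
  Row 2: 5
  Row 3: 12
  Row 4: 11
Sum = 48 + 5 + 12 + 11 = 76

ANSWER: 76


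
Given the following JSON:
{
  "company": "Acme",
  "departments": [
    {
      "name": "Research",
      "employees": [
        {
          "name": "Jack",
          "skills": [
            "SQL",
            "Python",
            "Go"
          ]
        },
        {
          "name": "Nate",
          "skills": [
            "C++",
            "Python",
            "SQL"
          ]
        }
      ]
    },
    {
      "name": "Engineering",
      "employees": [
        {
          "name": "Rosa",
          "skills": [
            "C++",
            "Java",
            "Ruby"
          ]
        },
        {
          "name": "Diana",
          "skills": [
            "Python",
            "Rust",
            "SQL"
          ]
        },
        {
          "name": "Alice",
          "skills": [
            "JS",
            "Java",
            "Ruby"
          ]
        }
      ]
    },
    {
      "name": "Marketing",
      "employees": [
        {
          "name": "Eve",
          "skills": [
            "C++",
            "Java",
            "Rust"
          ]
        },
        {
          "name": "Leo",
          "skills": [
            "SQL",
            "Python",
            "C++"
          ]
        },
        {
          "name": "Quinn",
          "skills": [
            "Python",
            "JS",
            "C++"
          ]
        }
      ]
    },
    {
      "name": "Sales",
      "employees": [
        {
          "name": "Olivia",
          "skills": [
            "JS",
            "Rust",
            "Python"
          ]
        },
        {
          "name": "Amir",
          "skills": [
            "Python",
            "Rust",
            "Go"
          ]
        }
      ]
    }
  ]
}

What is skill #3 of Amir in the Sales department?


Path: departments[3].employees[1].skills[2]
Value: Go

ANSWER: Go


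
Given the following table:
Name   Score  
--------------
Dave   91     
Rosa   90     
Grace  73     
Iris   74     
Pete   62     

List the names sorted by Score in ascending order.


Sorting by Score (ascending):
  Pete: 62
  Grace: 73
  Iris: 74
  Rosa: 90
  Dave: 91


ANSWER: Pete, Grace, Iris, Rosa, Dave


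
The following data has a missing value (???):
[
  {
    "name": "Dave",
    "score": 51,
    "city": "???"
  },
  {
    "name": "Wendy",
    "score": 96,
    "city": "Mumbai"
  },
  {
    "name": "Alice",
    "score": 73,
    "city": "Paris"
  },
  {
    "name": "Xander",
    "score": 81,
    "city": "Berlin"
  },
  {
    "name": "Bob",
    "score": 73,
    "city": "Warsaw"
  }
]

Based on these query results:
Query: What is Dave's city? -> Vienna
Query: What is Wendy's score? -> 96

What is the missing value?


The missing value is Dave's city
From query: Dave's city = Vienna

ANSWER: Vienna


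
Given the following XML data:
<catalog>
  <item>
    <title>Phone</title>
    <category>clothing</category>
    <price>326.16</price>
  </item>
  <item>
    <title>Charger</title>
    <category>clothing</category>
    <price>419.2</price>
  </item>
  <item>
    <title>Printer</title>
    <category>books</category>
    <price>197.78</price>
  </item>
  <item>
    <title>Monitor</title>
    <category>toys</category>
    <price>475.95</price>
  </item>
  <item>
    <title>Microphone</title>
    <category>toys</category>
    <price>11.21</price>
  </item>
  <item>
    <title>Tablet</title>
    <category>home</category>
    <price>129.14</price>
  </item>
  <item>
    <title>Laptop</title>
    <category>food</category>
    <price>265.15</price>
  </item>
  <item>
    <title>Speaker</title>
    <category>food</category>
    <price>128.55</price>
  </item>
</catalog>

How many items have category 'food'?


Scanning <item> elements for <category>food</category>:
  Item 7: Laptop -> MATCH
  Item 8: Speaker -> MATCH
Count: 2

ANSWER: 2


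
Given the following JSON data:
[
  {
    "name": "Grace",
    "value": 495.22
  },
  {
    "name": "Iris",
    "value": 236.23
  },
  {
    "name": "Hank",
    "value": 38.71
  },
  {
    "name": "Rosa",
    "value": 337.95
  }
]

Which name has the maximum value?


Comparing values:
  Grace: 495.22
  Iris: 236.23
  Hank: 38.71
  Rosa: 337.95
Maximum: Grace (495.22)

ANSWER: Grace


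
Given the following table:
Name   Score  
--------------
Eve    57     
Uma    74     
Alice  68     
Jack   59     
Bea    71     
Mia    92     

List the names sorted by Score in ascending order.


Sorting by Score (ascending):
  Eve: 57
  Jack: 59
  Alice: 68
  Bea: 71
  Uma: 74
  Mia: 92


ANSWER: Eve, Jack, Alice, Bea, Uma, Mia


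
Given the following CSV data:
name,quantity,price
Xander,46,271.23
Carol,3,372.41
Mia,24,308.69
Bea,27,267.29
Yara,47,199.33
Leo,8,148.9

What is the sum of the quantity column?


Values in 'quantity' column:
  Row 1: 46
  Row 2: 3
  Row 3: 24
  Row 4: 27
  Row 5: 47
  Row 6: 8
Sum = 46 + 3 + 24 + 27 + 47 + 8 = 155

ANSWER: 155


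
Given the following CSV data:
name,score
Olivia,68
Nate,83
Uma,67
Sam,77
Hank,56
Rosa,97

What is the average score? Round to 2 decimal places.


Scores: 68, 83, 67, 77, 56, 97
Sum = 448
Count = 6
Average = 448 / 6 = 74.67

ANSWER: 74.67


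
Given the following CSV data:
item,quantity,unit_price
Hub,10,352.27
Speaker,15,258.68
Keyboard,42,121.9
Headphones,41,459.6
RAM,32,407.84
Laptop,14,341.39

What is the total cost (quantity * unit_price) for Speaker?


Row: Speaker
quantity = 15
unit_price = 258.68
total = 15 * 258.68 = 3880.2

ANSWER: 3880.2


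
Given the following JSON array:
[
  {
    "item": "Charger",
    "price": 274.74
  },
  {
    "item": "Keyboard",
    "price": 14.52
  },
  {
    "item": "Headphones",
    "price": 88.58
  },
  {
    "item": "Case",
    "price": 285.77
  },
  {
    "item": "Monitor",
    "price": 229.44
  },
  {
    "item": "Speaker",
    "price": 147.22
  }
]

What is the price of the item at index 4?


Array index 4 -> Monitor
price = 229.44

ANSWER: 229.44


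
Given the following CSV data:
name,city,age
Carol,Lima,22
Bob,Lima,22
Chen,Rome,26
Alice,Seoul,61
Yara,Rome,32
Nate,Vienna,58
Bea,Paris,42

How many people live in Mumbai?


Scanning city column for 'Mumbai':
Total matches: 0

ANSWER: 0


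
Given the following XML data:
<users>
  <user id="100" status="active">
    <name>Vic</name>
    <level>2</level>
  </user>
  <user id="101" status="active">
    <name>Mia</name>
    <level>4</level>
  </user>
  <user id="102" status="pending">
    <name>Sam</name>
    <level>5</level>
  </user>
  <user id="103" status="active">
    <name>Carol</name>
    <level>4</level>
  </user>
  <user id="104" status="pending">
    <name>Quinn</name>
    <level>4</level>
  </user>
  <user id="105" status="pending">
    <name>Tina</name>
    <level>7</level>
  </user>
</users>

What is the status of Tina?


Finding user with name = Tina
user id="105" status="pending"

ANSWER: pending


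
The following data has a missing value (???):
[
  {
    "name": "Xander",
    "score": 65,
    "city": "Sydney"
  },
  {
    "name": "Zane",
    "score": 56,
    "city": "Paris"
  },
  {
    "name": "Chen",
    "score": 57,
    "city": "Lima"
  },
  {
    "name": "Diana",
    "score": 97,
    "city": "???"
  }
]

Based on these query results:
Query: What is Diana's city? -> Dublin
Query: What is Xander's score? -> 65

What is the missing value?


The missing value is Diana's city
From query: Diana's city = Dublin

ANSWER: Dublin


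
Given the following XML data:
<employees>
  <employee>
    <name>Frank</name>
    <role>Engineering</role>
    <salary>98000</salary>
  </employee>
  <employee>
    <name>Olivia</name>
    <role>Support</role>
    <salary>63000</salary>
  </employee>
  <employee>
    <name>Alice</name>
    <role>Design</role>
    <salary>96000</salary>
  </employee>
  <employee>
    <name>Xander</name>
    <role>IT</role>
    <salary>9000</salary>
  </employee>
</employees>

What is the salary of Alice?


Searching for <employee> with <name>Alice</name>
Found at position 3
<salary>96000</salary>

ANSWER: 96000


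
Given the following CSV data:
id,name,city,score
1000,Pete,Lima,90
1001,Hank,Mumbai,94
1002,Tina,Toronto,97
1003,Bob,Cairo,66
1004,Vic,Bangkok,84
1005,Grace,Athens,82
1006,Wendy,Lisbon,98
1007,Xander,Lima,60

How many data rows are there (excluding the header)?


Counting rows (excluding header):
Header: id,name,city,score
Data rows: 8

ANSWER: 8


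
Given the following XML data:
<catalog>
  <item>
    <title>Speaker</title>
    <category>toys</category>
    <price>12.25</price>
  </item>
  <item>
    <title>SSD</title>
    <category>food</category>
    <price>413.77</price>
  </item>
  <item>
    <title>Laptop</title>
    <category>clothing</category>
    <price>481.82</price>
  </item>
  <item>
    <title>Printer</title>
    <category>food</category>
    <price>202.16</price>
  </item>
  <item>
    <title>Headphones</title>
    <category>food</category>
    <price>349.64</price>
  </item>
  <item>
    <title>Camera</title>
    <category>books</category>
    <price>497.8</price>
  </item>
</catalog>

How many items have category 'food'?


Scanning <item> elements for <category>food</category>:
  Item 2: SSD -> MATCH
  Item 4: Printer -> MATCH
  Item 5: Headphones -> MATCH
Count: 3

ANSWER: 3


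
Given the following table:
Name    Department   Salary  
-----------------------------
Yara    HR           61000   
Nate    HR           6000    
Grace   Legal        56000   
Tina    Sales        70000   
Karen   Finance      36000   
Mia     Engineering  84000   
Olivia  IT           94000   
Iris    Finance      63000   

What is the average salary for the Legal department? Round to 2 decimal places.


Legal department members:
  Grace: 56000
Sum = 56000
Count = 1
Average = 56000 / 1 = 56000.00

ANSWER: 56000.00


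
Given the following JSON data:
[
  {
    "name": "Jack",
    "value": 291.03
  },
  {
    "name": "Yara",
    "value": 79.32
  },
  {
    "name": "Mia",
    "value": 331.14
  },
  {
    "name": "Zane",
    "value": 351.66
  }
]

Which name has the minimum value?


Comparing values:
  Jack: 291.03
  Yara: 79.32
  Mia: 331.14
  Zane: 351.66
Minimum: Yara (79.32)

ANSWER: Yara


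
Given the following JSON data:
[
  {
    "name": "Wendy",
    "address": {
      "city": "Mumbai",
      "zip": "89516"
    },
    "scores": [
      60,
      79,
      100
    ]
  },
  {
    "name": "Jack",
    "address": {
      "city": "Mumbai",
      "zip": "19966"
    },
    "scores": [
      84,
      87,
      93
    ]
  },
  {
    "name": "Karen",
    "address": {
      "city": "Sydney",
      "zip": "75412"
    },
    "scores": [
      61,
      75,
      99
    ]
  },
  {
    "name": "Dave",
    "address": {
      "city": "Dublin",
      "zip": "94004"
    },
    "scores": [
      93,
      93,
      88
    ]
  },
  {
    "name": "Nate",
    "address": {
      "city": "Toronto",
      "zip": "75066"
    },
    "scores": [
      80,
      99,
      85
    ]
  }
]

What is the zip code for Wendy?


Path: records[0].address.zip
Value: 89516

ANSWER: 89516
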